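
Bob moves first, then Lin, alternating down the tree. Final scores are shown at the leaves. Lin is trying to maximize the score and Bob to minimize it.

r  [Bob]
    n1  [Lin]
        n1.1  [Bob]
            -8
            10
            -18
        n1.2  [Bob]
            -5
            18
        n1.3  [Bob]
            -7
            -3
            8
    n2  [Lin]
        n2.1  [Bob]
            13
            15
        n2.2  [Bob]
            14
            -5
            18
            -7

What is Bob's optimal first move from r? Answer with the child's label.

n1.1 (Bob): min(-8, 10, -18) = -18
n1.2 (Bob): min(-5, 18) = -5
n1.3 (Bob): min(-7, -3, 8) = -7
n1 (Lin): max(-18, -5, -7) = -5
n2.1 (Bob): min(13, 15) = 13
n2.2 (Bob): min(14, -5, 18, -7) = -7
n2 (Lin): max(13, -7) = 13
r (Bob): min(-5, 13) = -5
Bob at r wants the lowest of {n1=-5, n2=13}, so chooses n1.

n1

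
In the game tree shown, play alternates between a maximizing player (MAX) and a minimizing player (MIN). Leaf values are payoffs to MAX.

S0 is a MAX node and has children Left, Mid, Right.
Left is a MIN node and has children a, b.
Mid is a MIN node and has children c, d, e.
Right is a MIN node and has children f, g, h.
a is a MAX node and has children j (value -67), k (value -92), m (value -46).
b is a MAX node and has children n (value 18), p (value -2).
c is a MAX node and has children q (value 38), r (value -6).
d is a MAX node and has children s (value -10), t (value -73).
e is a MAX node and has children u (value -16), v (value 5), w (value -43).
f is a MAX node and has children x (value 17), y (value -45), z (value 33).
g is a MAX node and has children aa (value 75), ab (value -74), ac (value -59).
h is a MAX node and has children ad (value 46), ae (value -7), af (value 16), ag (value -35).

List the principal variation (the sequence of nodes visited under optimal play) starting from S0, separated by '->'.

a (MAX): max(-67, -92, -46) = -46
b (MAX): max(18, -2) = 18
Left (MIN): min(-46, 18) = -46
c (MAX): max(38, -6) = 38
d (MAX): max(-10, -73) = -10
e (MAX): max(-16, 5, -43) = 5
Mid (MIN): min(38, -10, 5) = -10
f (MAX): max(17, -45, 33) = 33
g (MAX): max(75, -74, -59) = 75
h (MAX): max(46, -7, 16, -35) = 46
Right (MIN): min(33, 75, 46) = 33
S0 (MAX): max(-46, -10, 33) = 33
At S0, MAX picks Right (highest: 33).
At Right, MIN picks f (lowest: 33).
At f, MAX picks z (highest: 33).
Terminal value 33.

S0 -> Right -> f -> z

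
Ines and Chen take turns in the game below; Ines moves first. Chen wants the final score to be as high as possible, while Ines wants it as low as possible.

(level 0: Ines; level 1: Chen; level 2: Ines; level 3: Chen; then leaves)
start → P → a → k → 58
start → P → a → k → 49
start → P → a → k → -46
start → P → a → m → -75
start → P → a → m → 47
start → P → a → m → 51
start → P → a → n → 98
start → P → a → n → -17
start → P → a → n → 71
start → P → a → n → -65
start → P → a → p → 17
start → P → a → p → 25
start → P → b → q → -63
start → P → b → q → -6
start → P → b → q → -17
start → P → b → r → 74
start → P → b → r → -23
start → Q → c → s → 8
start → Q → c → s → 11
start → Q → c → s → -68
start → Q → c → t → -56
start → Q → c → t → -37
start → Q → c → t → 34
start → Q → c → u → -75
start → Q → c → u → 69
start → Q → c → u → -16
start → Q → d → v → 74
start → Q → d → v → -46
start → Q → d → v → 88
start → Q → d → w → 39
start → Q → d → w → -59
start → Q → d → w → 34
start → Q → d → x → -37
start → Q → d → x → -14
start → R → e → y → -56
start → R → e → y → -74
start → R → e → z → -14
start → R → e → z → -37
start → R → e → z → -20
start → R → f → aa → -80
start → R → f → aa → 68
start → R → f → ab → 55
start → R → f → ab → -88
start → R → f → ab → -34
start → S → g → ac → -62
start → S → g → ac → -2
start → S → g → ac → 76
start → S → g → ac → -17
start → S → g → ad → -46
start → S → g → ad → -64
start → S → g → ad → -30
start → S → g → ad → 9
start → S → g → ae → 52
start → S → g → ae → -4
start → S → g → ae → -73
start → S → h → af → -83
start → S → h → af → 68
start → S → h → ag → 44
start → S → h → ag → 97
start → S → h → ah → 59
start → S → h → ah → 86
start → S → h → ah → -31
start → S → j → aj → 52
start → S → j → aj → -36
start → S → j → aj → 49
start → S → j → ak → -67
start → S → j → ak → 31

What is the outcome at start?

k (Chen): max(58, 49, -46) = 58
m (Chen): max(-75, 47, 51) = 51
n (Chen): max(98, -17, 71, -65) = 98
p (Chen): max(17, 25) = 25
a (Ines): min(58, 51, 98, 25) = 25
q (Chen): max(-63, -6, -17) = -6
r (Chen): max(74, -23) = 74
b (Ines): min(-6, 74) = -6
P (Chen): max(25, -6) = 25
s (Chen): max(8, 11, -68) = 11
t (Chen): max(-56, -37, 34) = 34
u (Chen): max(-75, 69, -16) = 69
c (Ines): min(11, 34, 69) = 11
v (Chen): max(74, -46, 88) = 88
w (Chen): max(39, -59, 34) = 39
x (Chen): max(-37, -14) = -14
d (Ines): min(88, 39, -14) = -14
Q (Chen): max(11, -14) = 11
y (Chen): max(-56, -74) = -56
z (Chen): max(-14, -37, -20) = -14
e (Ines): min(-56, -14) = -56
aa (Chen): max(-80, 68) = 68
ab (Chen): max(55, -88, -34) = 55
f (Ines): min(68, 55) = 55
R (Chen): max(-56, 55) = 55
ac (Chen): max(-62, -2, 76, -17) = 76
ad (Chen): max(-46, -64, -30, 9) = 9
ae (Chen): max(52, -4, -73) = 52
g (Ines): min(76, 9, 52) = 9
af (Chen): max(-83, 68) = 68
ag (Chen): max(44, 97) = 97
ah (Chen): max(59, 86, -31) = 86
h (Ines): min(68, 97, 86) = 68
aj (Chen): max(52, -36, 49) = 52
ak (Chen): max(-67, 31) = 31
j (Ines): min(52, 31) = 31
S (Chen): max(9, 68, 31) = 68
start (Ines): min(25, 11, 55, 68) = 11

11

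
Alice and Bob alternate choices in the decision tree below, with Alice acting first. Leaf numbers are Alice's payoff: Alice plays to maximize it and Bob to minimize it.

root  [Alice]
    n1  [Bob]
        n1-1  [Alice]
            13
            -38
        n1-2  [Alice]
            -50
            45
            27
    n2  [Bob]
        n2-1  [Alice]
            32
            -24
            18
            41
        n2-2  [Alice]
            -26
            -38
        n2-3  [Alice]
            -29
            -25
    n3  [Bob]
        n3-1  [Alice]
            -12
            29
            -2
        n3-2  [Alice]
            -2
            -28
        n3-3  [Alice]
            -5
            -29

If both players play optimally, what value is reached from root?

13

n1-1 (Alice): max(13, -38) = 13
n1-2 (Alice): max(-50, 45, 27) = 45
n1 (Bob): min(13, 45) = 13
n2-1 (Alice): max(32, -24, 18, 41) = 41
n2-2 (Alice): max(-26, -38) = -26
n2-3 (Alice): max(-29, -25) = -25
n2 (Bob): min(41, -26, -25) = -26
n3-1 (Alice): max(-12, 29, -2) = 29
n3-2 (Alice): max(-2, -28) = -2
n3-3 (Alice): max(-5, -29) = -5
n3 (Bob): min(29, -2, -5) = -5
root (Alice): max(13, -26, -5) = 13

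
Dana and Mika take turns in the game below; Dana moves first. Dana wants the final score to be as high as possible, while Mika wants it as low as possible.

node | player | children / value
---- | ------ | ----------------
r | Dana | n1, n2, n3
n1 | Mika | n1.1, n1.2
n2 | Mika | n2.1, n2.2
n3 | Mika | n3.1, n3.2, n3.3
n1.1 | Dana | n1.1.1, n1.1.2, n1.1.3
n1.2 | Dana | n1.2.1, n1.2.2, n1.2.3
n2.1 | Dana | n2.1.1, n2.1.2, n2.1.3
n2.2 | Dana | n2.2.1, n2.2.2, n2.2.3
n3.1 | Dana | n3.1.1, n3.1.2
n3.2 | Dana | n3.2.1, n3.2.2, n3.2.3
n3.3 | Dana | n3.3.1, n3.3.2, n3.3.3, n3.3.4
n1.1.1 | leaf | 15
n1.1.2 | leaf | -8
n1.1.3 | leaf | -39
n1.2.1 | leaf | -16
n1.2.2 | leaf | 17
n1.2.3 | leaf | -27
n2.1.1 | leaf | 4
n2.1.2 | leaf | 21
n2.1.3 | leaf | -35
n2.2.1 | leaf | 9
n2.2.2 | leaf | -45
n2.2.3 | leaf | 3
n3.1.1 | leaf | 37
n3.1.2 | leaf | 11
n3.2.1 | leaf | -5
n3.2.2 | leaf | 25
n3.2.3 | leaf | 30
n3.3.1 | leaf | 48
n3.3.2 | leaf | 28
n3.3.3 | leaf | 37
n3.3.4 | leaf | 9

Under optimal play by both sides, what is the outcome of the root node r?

30

n1.1 (Dana): max(15, -8, -39) = 15
n1.2 (Dana): max(-16, 17, -27) = 17
n1 (Mika): min(15, 17) = 15
n2.1 (Dana): max(4, 21, -35) = 21
n2.2 (Dana): max(9, -45, 3) = 9
n2 (Mika): min(21, 9) = 9
n3.1 (Dana): max(37, 11) = 37
n3.2 (Dana): max(-5, 25, 30) = 30
n3.3 (Dana): max(48, 28, 37, 9) = 48
n3 (Mika): min(37, 30, 48) = 30
r (Dana): max(15, 9, 30) = 30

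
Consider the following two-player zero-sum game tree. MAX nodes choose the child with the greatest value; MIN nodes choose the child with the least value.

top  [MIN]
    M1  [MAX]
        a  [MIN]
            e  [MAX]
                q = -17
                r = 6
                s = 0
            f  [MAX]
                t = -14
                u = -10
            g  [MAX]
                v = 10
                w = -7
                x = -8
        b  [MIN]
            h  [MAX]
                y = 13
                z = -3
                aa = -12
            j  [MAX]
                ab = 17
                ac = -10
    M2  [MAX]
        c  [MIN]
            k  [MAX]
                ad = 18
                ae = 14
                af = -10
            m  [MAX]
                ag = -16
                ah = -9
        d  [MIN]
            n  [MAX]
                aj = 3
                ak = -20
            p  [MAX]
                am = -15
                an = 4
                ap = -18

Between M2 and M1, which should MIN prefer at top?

k (MAX): max(18, 14, -10) = 18
m (MAX): max(-16, -9) = -9
c (MIN): min(18, -9) = -9
n (MAX): max(3, -20) = 3
p (MAX): max(-15, 4, -18) = 4
d (MIN): min(3, 4) = 3
M2 (MAX): max(-9, 3) = 3
e (MAX): max(-17, 6, 0) = 6
f (MAX): max(-14, -10) = -10
g (MAX): max(10, -7, -8) = 10
a (MIN): min(6, -10, 10) = -10
h (MAX): max(13, -3, -12) = 13
j (MAX): max(17, -10) = 17
b (MIN): min(13, 17) = 13
M1 (MAX): max(-10, 13) = 13
MIN prefers the lower value; M2=3, M1=13. M2 is better since 3 < 13.

M2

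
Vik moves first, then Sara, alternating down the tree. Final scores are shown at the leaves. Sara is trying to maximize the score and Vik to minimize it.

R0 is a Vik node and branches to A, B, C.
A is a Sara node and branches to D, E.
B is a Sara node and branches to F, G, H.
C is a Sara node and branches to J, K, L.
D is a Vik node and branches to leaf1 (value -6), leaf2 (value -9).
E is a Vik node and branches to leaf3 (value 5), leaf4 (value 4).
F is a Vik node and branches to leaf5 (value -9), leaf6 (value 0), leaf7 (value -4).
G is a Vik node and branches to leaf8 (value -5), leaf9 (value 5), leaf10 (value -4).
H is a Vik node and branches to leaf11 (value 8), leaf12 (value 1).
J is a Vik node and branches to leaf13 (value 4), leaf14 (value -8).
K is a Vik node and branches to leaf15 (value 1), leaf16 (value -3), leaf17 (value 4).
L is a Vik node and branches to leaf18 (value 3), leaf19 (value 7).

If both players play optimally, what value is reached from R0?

1

D (Vik): min(-6, -9) = -9
E (Vik): min(5, 4) = 4
A (Sara): max(-9, 4) = 4
F (Vik): min(-9, 0, -4) = -9
G (Vik): min(-5, 5, -4) = -5
H (Vik): min(8, 1) = 1
B (Sara): max(-9, -5, 1) = 1
J (Vik): min(4, -8) = -8
K (Vik): min(1, -3, 4) = -3
L (Vik): min(3, 7) = 3
C (Sara): max(-8, -3, 3) = 3
R0 (Vik): min(4, 1, 3) = 1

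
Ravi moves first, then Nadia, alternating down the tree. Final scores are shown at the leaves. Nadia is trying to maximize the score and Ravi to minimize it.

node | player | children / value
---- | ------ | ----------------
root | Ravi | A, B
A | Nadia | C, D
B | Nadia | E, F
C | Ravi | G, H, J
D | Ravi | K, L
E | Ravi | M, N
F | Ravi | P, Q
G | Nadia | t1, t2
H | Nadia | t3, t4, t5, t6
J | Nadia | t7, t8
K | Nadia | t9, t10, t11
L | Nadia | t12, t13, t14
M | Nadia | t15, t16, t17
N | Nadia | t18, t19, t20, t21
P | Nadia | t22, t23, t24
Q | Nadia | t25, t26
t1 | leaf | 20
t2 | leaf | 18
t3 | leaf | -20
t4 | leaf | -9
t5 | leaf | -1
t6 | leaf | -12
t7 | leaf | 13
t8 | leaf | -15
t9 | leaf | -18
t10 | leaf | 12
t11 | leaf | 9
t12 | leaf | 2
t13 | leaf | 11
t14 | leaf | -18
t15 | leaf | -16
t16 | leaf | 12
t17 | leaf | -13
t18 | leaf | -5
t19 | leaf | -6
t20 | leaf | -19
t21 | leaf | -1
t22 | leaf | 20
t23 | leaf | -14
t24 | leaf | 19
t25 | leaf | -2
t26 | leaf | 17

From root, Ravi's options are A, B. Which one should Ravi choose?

G (Nadia): max(20, 18) = 20
H (Nadia): max(-20, -9, -1, -12) = -1
J (Nadia): max(13, -15) = 13
C (Ravi): min(20, -1, 13) = -1
K (Nadia): max(-18, 12, 9) = 12
L (Nadia): max(2, 11, -18) = 11
D (Ravi): min(12, 11) = 11
A (Nadia): max(-1, 11) = 11
M (Nadia): max(-16, 12, -13) = 12
N (Nadia): max(-5, -6, -19, -1) = -1
E (Ravi): min(12, -1) = -1
P (Nadia): max(20, -14, 19) = 20
Q (Nadia): max(-2, 17) = 17
F (Ravi): min(20, 17) = 17
B (Nadia): max(-1, 17) = 17
root (Ravi): min(11, 17) = 11
Ravi at root wants the lowest of {A=11, B=17}, so chooses A.

A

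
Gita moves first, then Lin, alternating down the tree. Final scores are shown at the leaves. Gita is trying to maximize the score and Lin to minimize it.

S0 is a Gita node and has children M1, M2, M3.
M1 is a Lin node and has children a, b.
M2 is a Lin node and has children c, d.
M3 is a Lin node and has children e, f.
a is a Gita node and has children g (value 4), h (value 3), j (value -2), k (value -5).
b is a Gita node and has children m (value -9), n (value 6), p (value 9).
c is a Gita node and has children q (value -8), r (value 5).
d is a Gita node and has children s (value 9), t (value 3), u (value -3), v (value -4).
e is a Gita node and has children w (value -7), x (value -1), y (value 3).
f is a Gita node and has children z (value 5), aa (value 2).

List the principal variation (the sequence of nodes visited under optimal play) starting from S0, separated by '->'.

S0 -> M2 -> c -> r

a (Gita): max(4, 3, -2, -5) = 4
b (Gita): max(-9, 6, 9) = 9
M1 (Lin): min(4, 9) = 4
c (Gita): max(-8, 5) = 5
d (Gita): max(9, 3, -3, -4) = 9
M2 (Lin): min(5, 9) = 5
e (Gita): max(-7, -1, 3) = 3
f (Gita): max(5, 2) = 5
M3 (Lin): min(3, 5) = 3
S0 (Gita): max(4, 5, 3) = 5
At S0, Gita picks M2 (highest: 5).
At M2, Lin picks c (lowest: 5).
At c, Gita picks r (highest: 5).
Terminal value 5.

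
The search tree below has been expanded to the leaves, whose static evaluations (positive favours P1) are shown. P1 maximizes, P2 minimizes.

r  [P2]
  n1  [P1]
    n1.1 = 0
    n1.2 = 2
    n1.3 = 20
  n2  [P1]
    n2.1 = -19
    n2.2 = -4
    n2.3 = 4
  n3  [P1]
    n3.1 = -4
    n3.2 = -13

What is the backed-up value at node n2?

4

n2 (P1): max(-19, -4, 4) = 4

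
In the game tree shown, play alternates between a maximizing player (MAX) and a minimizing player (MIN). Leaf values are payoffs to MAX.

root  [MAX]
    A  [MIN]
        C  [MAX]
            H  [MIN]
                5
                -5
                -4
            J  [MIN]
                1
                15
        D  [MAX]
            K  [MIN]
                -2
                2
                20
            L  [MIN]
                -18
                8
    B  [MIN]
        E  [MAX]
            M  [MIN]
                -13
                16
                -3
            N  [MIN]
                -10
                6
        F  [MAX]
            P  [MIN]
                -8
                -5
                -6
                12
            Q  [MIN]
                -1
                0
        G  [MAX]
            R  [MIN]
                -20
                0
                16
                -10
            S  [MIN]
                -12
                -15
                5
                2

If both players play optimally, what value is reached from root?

-2

H (MIN): min(5, -5, -4) = -5
J (MIN): min(1, 15) = 1
C (MAX): max(-5, 1) = 1
K (MIN): min(-2, 2, 20) = -2
L (MIN): min(-18, 8) = -18
D (MAX): max(-2, -18) = -2
A (MIN): min(1, -2) = -2
M (MIN): min(-13, 16, -3) = -13
N (MIN): min(-10, 6) = -10
E (MAX): max(-13, -10) = -10
P (MIN): min(-8, -5, -6, 12) = -8
Q (MIN): min(-1, 0) = -1
F (MAX): max(-8, -1) = -1
R (MIN): min(-20, 0, 16, -10) = -20
S (MIN): min(-12, -15, 5, 2) = -15
G (MAX): max(-20, -15) = -15
B (MIN): min(-10, -1, -15) = -15
root (MAX): max(-2, -15) = -2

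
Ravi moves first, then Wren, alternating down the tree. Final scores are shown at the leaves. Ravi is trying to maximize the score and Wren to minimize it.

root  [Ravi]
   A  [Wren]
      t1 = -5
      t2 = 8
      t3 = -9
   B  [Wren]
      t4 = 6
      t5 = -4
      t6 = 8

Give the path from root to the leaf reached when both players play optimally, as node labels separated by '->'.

root -> B -> t5

A (Wren): min(-5, 8, -9) = -9
B (Wren): min(6, -4, 8) = -4
root (Ravi): max(-9, -4) = -4
At root, Ravi picks B (highest: -4).
At B, Wren picks t5 (lowest: -4).
Terminal value -4.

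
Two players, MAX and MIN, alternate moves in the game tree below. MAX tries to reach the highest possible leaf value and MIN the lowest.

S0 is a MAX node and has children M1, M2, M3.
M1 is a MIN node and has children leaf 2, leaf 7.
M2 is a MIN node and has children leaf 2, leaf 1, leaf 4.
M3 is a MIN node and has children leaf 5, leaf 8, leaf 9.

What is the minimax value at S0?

5

M1 (MIN): min(2, 7) = 2
M2 (MIN): min(2, 1, 4) = 1
M3 (MIN): min(5, 8, 9) = 5
S0 (MAX): max(2, 1, 5) = 5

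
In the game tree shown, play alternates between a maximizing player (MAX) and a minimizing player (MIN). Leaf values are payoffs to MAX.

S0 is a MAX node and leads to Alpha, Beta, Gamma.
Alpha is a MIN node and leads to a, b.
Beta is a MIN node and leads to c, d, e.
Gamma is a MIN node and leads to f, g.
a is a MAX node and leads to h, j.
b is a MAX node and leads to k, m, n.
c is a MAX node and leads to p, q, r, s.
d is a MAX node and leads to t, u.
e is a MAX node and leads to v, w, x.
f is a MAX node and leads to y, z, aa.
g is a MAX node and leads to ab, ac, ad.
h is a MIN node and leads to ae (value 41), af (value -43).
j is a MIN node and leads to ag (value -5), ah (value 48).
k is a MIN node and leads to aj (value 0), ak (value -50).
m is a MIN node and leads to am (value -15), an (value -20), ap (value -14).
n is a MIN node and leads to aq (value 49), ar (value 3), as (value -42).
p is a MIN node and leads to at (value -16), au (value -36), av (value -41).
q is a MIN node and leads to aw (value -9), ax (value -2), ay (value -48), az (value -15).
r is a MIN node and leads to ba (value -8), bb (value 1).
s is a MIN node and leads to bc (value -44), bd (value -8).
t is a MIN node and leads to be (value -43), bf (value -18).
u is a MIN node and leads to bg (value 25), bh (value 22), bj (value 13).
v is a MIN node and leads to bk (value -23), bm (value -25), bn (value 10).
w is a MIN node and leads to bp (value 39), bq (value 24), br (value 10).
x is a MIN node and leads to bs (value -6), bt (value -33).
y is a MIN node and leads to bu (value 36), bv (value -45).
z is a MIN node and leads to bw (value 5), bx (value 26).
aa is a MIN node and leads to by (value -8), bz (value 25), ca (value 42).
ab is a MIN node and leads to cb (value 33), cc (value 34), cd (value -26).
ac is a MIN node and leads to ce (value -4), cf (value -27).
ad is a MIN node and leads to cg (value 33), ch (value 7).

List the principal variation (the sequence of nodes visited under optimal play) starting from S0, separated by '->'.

S0 -> Gamma -> f -> z -> bw

h (MIN): min(41, -43) = -43
j (MIN): min(-5, 48) = -5
a (MAX): max(-43, -5) = -5
k (MIN): min(0, -50) = -50
m (MIN): min(-15, -20, -14) = -20
n (MIN): min(49, 3, -42) = -42
b (MAX): max(-50, -20, -42) = -20
Alpha (MIN): min(-5, -20) = -20
p (MIN): min(-16, -36, -41) = -41
q (MIN): min(-9, -2, -48, -15) = -48
r (MIN): min(-8, 1) = -8
s (MIN): min(-44, -8) = -44
c (MAX): max(-41, -48, -8, -44) = -8
t (MIN): min(-43, -18) = -43
u (MIN): min(25, 22, 13) = 13
d (MAX): max(-43, 13) = 13
v (MIN): min(-23, -25, 10) = -25
w (MIN): min(39, 24, 10) = 10
x (MIN): min(-6, -33) = -33
e (MAX): max(-25, 10, -33) = 10
Beta (MIN): min(-8, 13, 10) = -8
y (MIN): min(36, -45) = -45
z (MIN): min(5, 26) = 5
aa (MIN): min(-8, 25, 42) = -8
f (MAX): max(-45, 5, -8) = 5
ab (MIN): min(33, 34, -26) = -26
ac (MIN): min(-4, -27) = -27
ad (MIN): min(33, 7) = 7
g (MAX): max(-26, -27, 7) = 7
Gamma (MIN): min(5, 7) = 5
S0 (MAX): max(-20, -8, 5) = 5
At S0, MAX picks Gamma (highest: 5).
At Gamma, MIN picks f (lowest: 5).
At f, MAX picks z (highest: 5).
At z, MIN picks bw (lowest: 5).
Terminal value 5.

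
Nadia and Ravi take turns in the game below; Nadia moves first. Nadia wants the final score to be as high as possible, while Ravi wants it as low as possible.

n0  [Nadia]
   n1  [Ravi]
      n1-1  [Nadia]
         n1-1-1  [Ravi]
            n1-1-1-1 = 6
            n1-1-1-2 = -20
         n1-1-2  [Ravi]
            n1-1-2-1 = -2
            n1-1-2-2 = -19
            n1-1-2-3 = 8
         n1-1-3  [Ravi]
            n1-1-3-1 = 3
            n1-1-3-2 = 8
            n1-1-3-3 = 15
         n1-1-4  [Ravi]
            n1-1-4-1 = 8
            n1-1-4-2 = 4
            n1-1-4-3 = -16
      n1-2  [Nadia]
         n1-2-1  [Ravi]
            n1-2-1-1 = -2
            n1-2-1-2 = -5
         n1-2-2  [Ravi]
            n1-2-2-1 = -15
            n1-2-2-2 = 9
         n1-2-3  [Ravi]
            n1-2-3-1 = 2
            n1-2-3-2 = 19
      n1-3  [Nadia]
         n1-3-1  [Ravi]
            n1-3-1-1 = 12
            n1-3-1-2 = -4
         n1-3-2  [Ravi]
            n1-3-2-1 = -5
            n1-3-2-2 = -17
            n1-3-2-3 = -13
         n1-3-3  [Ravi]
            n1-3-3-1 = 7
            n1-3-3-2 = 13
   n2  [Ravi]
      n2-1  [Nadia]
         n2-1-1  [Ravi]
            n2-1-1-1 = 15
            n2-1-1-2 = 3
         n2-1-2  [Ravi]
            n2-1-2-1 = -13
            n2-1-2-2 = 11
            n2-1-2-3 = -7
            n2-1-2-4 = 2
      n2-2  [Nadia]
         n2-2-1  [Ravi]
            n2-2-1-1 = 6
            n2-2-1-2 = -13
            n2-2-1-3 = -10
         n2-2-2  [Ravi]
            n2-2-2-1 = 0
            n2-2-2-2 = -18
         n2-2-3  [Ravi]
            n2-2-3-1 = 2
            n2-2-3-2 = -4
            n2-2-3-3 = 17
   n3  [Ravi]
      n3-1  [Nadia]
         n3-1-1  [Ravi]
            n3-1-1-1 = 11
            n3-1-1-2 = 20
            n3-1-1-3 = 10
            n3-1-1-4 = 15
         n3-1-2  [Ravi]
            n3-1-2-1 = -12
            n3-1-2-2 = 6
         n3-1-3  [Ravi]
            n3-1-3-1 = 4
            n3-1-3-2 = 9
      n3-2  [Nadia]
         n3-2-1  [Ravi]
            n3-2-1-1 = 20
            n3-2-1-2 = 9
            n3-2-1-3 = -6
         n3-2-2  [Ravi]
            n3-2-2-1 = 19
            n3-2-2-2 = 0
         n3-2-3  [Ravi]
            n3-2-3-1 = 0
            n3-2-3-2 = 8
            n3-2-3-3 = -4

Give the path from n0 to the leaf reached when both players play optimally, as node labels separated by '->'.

n0 -> n1 -> n1-2 -> n1-2-3 -> n1-2-3-1

n1-1-1 (Ravi): min(6, -20) = -20
n1-1-2 (Ravi): min(-2, -19, 8) = -19
n1-1-3 (Ravi): min(3, 8, 15) = 3
n1-1-4 (Ravi): min(8, 4, -16) = -16
n1-1 (Nadia): max(-20, -19, 3, -16) = 3
n1-2-1 (Ravi): min(-2, -5) = -5
n1-2-2 (Ravi): min(-15, 9) = -15
n1-2-3 (Ravi): min(2, 19) = 2
n1-2 (Nadia): max(-5, -15, 2) = 2
n1-3-1 (Ravi): min(12, -4) = -4
n1-3-2 (Ravi): min(-5, -17, -13) = -17
n1-3-3 (Ravi): min(7, 13) = 7
n1-3 (Nadia): max(-4, -17, 7) = 7
n1 (Ravi): min(3, 2, 7) = 2
n2-1-1 (Ravi): min(15, 3) = 3
n2-1-2 (Ravi): min(-13, 11, -7, 2) = -13
n2-1 (Nadia): max(3, -13) = 3
n2-2-1 (Ravi): min(6, -13, -10) = -13
n2-2-2 (Ravi): min(0, -18) = -18
n2-2-3 (Ravi): min(2, -4, 17) = -4
n2-2 (Nadia): max(-13, -18, -4) = -4
n2 (Ravi): min(3, -4) = -4
n3-1-1 (Ravi): min(11, 20, 10, 15) = 10
n3-1-2 (Ravi): min(-12, 6) = -12
n3-1-3 (Ravi): min(4, 9) = 4
n3-1 (Nadia): max(10, -12, 4) = 10
n3-2-1 (Ravi): min(20, 9, -6) = -6
n3-2-2 (Ravi): min(19, 0) = 0
n3-2-3 (Ravi): min(0, 8, -4) = -4
n3-2 (Nadia): max(-6, 0, -4) = 0
n3 (Ravi): min(10, 0) = 0
n0 (Nadia): max(2, -4, 0) = 2
At n0, Nadia picks n1 (highest: 2).
At n1, Ravi picks n1-2 (lowest: 2).
At n1-2, Nadia picks n1-2-3 (highest: 2).
At n1-2-3, Ravi picks n1-2-3-1 (lowest: 2).
Terminal value 2.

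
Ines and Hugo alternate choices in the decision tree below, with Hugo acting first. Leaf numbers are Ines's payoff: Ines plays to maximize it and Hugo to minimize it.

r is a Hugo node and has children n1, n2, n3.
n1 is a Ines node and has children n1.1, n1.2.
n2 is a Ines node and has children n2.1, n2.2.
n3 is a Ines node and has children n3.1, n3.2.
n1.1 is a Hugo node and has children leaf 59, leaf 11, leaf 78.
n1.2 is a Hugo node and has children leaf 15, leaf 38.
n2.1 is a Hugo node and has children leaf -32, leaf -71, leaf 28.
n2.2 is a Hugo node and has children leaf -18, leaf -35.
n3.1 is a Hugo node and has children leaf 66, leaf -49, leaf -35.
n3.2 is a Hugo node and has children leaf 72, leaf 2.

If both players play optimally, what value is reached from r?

n1.1 (Hugo): min(59, 11, 78) = 11
n1.2 (Hugo): min(15, 38) = 15
n1 (Ines): max(11, 15) = 15
n2.1 (Hugo): min(-32, -71, 28) = -71
n2.2 (Hugo): min(-18, -35) = -35
n2 (Ines): max(-71, -35) = -35
n3.1 (Hugo): min(66, -49, -35) = -49
n3.2 (Hugo): min(72, 2) = 2
n3 (Ines): max(-49, 2) = 2
r (Hugo): min(15, -35, 2) = -35

-35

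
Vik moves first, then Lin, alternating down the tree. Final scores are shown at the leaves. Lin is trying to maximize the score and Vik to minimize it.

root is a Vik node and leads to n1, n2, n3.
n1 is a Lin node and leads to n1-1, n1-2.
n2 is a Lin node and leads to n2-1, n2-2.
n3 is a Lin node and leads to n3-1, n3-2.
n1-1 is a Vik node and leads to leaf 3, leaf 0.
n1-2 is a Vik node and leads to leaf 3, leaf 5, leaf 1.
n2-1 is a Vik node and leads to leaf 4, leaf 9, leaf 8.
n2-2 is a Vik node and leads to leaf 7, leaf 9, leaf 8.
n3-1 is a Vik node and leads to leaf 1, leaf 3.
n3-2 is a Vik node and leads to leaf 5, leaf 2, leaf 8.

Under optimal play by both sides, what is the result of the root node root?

n1-1 (Vik): min(3, 0) = 0
n1-2 (Vik): min(3, 5, 1) = 1
n1 (Lin): max(0, 1) = 1
n2-1 (Vik): min(4, 9, 8) = 4
n2-2 (Vik): min(7, 9, 8) = 7
n2 (Lin): max(4, 7) = 7
n3-1 (Vik): min(1, 3) = 1
n3-2 (Vik): min(5, 2, 8) = 2
n3 (Lin): max(1, 2) = 2
root (Vik): min(1, 7, 2) = 1

1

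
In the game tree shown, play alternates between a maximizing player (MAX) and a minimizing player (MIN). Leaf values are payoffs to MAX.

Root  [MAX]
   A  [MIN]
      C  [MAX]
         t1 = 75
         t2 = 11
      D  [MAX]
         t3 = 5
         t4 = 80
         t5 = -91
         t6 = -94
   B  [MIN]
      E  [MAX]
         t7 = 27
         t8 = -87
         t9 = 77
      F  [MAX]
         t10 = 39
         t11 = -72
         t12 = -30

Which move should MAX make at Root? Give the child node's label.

C (MAX): max(75, 11) = 75
D (MAX): max(5, 80, -91, -94) = 80
A (MIN): min(75, 80) = 75
E (MAX): max(27, -87, 77) = 77
F (MAX): max(39, -72, -30) = 39
B (MIN): min(77, 39) = 39
Root (MAX): max(75, 39) = 75
MAX at Root wants the highest of {A=75, B=39}, so chooses A.

A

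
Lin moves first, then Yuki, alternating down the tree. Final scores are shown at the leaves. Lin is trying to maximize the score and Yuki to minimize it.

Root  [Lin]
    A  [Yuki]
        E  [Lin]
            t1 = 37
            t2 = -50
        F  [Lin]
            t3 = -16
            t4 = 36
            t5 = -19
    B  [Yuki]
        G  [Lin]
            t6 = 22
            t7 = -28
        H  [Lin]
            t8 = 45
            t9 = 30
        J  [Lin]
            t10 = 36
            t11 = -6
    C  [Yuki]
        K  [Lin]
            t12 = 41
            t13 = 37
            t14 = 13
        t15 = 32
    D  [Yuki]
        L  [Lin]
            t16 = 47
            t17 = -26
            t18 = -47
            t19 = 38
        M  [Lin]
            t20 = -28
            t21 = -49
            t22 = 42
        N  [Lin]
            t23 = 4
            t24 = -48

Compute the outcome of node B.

G (Lin): max(22, -28) = 22
H (Lin): max(45, 30) = 45
J (Lin): max(36, -6) = 36
B (Yuki): min(22, 45, 36) = 22

22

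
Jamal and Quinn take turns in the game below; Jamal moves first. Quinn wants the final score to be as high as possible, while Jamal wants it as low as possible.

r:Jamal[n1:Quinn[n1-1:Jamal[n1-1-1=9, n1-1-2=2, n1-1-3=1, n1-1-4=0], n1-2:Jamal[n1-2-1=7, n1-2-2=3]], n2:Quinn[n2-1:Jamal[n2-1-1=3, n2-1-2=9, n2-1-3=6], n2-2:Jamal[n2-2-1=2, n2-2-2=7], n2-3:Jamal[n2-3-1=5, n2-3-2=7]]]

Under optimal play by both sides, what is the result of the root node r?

3

n1-1 (Jamal): min(9, 2, 1, 0) = 0
n1-2 (Jamal): min(7, 3) = 3
n1 (Quinn): max(0, 3) = 3
n2-1 (Jamal): min(3, 9, 6) = 3
n2-2 (Jamal): min(2, 7) = 2
n2-3 (Jamal): min(5, 7) = 5
n2 (Quinn): max(3, 2, 5) = 5
r (Jamal): min(3, 5) = 3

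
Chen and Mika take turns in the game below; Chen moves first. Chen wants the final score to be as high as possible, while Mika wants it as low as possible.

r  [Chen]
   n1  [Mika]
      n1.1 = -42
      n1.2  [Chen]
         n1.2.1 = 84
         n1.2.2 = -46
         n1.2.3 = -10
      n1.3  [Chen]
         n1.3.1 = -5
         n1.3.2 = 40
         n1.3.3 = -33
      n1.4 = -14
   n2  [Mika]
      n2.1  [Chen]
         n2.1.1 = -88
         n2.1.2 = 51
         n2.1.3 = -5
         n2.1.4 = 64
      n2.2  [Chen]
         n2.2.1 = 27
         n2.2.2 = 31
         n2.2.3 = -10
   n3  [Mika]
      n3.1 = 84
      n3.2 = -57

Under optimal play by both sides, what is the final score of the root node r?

n1.2 (Chen): max(84, -46, -10) = 84
n1.3 (Chen): max(-5, 40, -33) = 40
n1 (Mika): min(-42, 84, 40, -14) = -42
n2.1 (Chen): max(-88, 51, -5, 64) = 64
n2.2 (Chen): max(27, 31, -10) = 31
n2 (Mika): min(64, 31) = 31
n3 (Mika): min(84, -57) = -57
r (Chen): max(-42, 31, -57) = 31

31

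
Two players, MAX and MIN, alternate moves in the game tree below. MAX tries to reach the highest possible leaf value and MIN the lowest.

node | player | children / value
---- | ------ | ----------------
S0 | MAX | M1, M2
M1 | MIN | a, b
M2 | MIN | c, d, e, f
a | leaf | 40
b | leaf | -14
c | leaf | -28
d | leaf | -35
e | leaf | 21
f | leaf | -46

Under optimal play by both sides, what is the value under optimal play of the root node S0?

M1 (MIN): min(40, -14) = -14
M2 (MIN): min(-28, -35, 21, -46) = -46
S0 (MAX): max(-14, -46) = -14

-14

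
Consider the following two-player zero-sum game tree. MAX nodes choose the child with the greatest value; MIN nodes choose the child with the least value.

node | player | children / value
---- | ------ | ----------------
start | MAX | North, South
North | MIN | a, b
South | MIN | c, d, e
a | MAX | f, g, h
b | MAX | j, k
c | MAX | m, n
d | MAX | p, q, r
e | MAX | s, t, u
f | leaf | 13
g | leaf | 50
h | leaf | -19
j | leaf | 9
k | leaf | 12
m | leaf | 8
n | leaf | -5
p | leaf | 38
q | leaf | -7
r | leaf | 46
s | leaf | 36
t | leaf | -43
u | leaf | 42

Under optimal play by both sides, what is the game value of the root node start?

a (MAX): max(13, 50, -19) = 50
b (MAX): max(9, 12) = 12
North (MIN): min(50, 12) = 12
c (MAX): max(8, -5) = 8
d (MAX): max(38, -7, 46) = 46
e (MAX): max(36, -43, 42) = 42
South (MIN): min(8, 46, 42) = 8
start (MAX): max(12, 8) = 12

12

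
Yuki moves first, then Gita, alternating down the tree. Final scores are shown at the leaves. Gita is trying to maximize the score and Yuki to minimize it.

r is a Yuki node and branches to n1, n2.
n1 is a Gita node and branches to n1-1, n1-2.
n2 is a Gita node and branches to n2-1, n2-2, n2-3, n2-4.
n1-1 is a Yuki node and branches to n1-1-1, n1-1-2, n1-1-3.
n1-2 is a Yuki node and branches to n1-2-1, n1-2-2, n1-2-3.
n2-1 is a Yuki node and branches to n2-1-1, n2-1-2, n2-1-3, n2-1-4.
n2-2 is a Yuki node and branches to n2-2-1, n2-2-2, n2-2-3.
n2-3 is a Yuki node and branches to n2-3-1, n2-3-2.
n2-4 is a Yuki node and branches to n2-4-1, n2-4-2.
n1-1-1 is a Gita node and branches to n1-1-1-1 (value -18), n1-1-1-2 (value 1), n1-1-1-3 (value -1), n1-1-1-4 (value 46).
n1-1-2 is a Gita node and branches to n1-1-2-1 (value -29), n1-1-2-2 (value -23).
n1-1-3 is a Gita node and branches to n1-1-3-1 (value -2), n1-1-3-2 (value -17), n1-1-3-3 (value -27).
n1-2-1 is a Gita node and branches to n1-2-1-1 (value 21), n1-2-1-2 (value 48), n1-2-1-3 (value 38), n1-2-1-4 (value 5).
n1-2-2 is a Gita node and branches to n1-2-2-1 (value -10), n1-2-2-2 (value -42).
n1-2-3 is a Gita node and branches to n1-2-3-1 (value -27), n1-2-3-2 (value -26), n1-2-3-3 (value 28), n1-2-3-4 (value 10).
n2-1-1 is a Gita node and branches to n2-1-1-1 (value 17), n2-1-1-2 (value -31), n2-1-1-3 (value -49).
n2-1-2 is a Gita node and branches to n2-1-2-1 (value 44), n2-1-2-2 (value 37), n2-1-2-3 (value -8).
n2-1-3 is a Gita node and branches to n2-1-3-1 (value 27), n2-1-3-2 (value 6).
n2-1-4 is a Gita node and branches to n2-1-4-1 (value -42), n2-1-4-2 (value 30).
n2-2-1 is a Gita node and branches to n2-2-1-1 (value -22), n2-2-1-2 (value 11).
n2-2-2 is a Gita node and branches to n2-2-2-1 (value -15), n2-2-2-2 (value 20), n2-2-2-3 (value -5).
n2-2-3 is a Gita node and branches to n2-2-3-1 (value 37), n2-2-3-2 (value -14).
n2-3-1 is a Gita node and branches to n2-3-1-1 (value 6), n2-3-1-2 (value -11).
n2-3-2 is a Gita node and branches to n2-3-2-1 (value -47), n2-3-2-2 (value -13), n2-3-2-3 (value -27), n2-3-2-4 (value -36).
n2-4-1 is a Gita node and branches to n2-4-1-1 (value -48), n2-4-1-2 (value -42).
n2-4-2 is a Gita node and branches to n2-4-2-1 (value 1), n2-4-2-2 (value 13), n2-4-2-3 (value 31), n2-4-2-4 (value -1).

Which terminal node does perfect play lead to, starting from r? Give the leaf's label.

n1-1-1 (Gita): max(-18, 1, -1, 46) = 46
n1-1-2 (Gita): max(-29, -23) = -23
n1-1-3 (Gita): max(-2, -17, -27) = -2
n1-1 (Yuki): min(46, -23, -2) = -23
n1-2-1 (Gita): max(21, 48, 38, 5) = 48
n1-2-2 (Gita): max(-10, -42) = -10
n1-2-3 (Gita): max(-27, -26, 28, 10) = 28
n1-2 (Yuki): min(48, -10, 28) = -10
n1 (Gita): max(-23, -10) = -10
n2-1-1 (Gita): max(17, -31, -49) = 17
n2-1-2 (Gita): max(44, 37, -8) = 44
n2-1-3 (Gita): max(27, 6) = 27
n2-1-4 (Gita): max(-42, 30) = 30
n2-1 (Yuki): min(17, 44, 27, 30) = 17
n2-2-1 (Gita): max(-22, 11) = 11
n2-2-2 (Gita): max(-15, 20, -5) = 20
n2-2-3 (Gita): max(37, -14) = 37
n2-2 (Yuki): min(11, 20, 37) = 11
n2-3-1 (Gita): max(6, -11) = 6
n2-3-2 (Gita): max(-47, -13, -27, -36) = -13
n2-3 (Yuki): min(6, -13) = -13
n2-4-1 (Gita): max(-48, -42) = -42
n2-4-2 (Gita): max(1, 13, 31, -1) = 31
n2-4 (Yuki): min(-42, 31) = -42
n2 (Gita): max(17, 11, -13, -42) = 17
r (Yuki): min(-10, 17) = -10
At r, Yuki picks n1 (lowest: -10).
At n1, Gita picks n1-2 (highest: -10).
At n1-2, Yuki picks n1-2-2 (lowest: -10).
At n1-2-2, Gita picks n1-2-2-1 (highest: -10).
Terminal value -10.

n1-2-2-1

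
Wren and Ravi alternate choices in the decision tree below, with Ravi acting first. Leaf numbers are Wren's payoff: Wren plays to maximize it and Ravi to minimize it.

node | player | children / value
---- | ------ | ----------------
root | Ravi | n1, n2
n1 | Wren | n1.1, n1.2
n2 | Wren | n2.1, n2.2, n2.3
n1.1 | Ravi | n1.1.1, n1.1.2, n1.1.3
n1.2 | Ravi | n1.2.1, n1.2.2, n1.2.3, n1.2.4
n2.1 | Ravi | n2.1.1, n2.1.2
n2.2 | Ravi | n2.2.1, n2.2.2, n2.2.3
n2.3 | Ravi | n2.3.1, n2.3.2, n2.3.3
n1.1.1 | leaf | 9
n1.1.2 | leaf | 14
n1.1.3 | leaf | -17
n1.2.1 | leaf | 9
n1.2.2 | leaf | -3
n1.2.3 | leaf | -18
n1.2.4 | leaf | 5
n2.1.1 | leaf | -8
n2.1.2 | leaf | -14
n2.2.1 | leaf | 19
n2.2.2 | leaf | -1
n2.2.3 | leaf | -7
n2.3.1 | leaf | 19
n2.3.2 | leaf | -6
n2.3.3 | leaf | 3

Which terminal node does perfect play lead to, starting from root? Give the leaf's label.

n1.1.3

n1.1 (Ravi): min(9, 14, -17) = -17
n1.2 (Ravi): min(9, -3, -18, 5) = -18
n1 (Wren): max(-17, -18) = -17
n2.1 (Ravi): min(-8, -14) = -14
n2.2 (Ravi): min(19, -1, -7) = -7
n2.3 (Ravi): min(19, -6, 3) = -6
n2 (Wren): max(-14, -7, -6) = -6
root (Ravi): min(-17, -6) = -17
At root, Ravi picks n1 (lowest: -17).
At n1, Wren picks n1.1 (highest: -17).
At n1.1, Ravi picks n1.1.3 (lowest: -17).
Terminal value -17.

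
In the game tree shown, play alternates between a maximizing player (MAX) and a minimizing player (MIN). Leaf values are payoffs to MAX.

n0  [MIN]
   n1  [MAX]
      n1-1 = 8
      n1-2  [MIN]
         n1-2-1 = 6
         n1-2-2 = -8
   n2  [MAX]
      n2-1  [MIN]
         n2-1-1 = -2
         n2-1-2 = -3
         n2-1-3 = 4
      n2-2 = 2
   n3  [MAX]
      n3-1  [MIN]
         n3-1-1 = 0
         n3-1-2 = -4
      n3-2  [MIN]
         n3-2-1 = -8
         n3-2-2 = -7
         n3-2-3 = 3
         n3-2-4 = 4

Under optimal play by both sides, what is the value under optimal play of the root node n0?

n1-2 (MIN): min(6, -8) = -8
n1 (MAX): max(8, -8) = 8
n2-1 (MIN): min(-2, -3, 4) = -3
n2 (MAX): max(-3, 2) = 2
n3-1 (MIN): min(0, -4) = -4
n3-2 (MIN): min(-8, -7, 3, 4) = -8
n3 (MAX): max(-4, -8) = -4
n0 (MIN): min(8, 2, -4) = -4

-4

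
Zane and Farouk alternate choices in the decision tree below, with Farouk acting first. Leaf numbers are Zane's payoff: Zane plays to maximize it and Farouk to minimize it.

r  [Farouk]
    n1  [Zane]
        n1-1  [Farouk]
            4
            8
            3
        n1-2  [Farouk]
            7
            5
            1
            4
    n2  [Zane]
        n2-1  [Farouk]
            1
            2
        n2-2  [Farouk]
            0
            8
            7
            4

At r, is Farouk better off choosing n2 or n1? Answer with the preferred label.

n2-1 (Farouk): min(1, 2) = 1
n2-2 (Farouk): min(0, 8, 7, 4) = 0
n2 (Zane): max(1, 0) = 1
n1-1 (Farouk): min(4, 8, 3) = 3
n1-2 (Farouk): min(7, 5, 1, 4) = 1
n1 (Zane): max(3, 1) = 3
Farouk prefers the lower value; n2=1, n1=3. n2 is better since 1 < 3.

n2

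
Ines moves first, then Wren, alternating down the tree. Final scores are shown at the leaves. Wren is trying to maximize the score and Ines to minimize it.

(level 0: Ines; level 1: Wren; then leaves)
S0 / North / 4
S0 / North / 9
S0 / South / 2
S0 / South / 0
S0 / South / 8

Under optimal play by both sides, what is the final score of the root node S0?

North (Wren): max(4, 9) = 9
South (Wren): max(2, 0, 8) = 8
S0 (Ines): min(9, 8) = 8

8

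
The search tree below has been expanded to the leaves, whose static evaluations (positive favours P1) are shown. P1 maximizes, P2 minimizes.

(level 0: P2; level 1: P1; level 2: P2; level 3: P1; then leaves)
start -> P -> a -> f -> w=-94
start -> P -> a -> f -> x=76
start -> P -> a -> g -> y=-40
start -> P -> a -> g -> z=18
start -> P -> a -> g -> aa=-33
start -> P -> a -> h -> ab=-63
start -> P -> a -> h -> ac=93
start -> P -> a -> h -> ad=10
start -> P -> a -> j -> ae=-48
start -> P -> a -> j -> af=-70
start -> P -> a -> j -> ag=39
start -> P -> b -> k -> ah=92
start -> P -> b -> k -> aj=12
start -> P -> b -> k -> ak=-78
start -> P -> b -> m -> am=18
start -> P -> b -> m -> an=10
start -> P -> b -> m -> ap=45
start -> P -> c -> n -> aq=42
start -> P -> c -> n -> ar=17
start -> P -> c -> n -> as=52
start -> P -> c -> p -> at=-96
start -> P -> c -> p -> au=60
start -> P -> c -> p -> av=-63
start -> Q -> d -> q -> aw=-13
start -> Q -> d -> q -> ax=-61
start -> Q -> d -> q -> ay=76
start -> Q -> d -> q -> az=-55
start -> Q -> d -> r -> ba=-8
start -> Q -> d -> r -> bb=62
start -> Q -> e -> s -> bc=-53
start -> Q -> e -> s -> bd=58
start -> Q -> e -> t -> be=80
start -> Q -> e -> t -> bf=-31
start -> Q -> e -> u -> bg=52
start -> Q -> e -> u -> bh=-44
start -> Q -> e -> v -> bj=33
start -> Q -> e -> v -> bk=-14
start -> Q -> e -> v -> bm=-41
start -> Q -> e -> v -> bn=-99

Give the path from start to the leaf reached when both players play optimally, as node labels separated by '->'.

f (P1): max(-94, 76) = 76
g (P1): max(-40, 18, -33) = 18
h (P1): max(-63, 93, 10) = 93
j (P1): max(-48, -70, 39) = 39
a (P2): min(76, 18, 93, 39) = 18
k (P1): max(92, 12, -78) = 92
m (P1): max(18, 10, 45) = 45
b (P2): min(92, 45) = 45
n (P1): max(42, 17, 52) = 52
p (P1): max(-96, 60, -63) = 60
c (P2): min(52, 60) = 52
P (P1): max(18, 45, 52) = 52
q (P1): max(-13, -61, 76, -55) = 76
r (P1): max(-8, 62) = 62
d (P2): min(76, 62) = 62
s (P1): max(-53, 58) = 58
t (P1): max(80, -31) = 80
u (P1): max(52, -44) = 52
v (P1): max(33, -14, -41, -99) = 33
e (P2): min(58, 80, 52, 33) = 33
Q (P1): max(62, 33) = 62
start (P2): min(52, 62) = 52
At start, P2 picks P (lowest: 52).
At P, P1 picks c (highest: 52).
At c, P2 picks n (lowest: 52).
At n, P1 picks as (highest: 52).
Terminal value 52.

start -> P -> c -> n -> as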